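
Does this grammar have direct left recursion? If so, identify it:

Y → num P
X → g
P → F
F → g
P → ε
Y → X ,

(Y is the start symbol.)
No direct left recursion

Direct left recursion occurs when N → N α for some non-terminal N (the right-hand side begins with the left-hand side itself).

Y → num P: starts with num
X → g: starts with g
P → F: starts with F
F → g: starts with g
P → ε: starts with ε
Y → X ,: starts with X

No direct left recursion found.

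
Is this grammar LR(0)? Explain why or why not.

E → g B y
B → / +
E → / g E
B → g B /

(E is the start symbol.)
Yes, the grammar is LR(0)

A grammar is LR(0) if no state in the canonical LR(0) collection has:
  - both a shift item (dot before a terminal) and a complete item (shift-reduce conflict), or
  - two or more complete items (reduce-reduce conflict; the accept item [E' → E .] counts as a complete item here).

Augment with E' → E and build the canonical LR(0) collection (I0 = CLOSURE({[E' → . E]}), then GOTO on every symbol after a dot until no new states appear). It has 13 states:
  I0: { [E → . / g E], [E → . g B y], [E' → . E] }  — shift
  I1: { [E → / . g E] }  — shift
  I2: { [E' → E .] }  — accept
  I3: { [B → . / +], [B → . g B /], [E → g . B y] }  — shift
  I4: { [B → / . +] }  — shift
  I5: { [E → g B . y] }  — shift
  I6: { [B → . / +], [B → . g B /], [B → g . B /] }  — shift
  I7: { [B → g B . /] }  — shift
  I8: { [B → g B / .] }  — reduce
  I9: { [E → g B y .] }  — reduce
  I10: { [B → / + .] }  — reduce
  I11: { [E → . / g E], [E → . g B y], [E → / g . E] }  — shift
  I12: { [E → / g E .] }  — reduce

Every state is either a pure shift/goto state or contains exactly one complete item and nothing to shift — no conflicts. The grammar is LR(0).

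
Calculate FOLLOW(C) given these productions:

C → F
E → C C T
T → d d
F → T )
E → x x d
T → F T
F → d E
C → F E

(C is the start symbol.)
To compute FOLLOW(C), find every occurrence of C on a right-hand side N → α C β: add FIRST(β) \ {ε}, and if β is empty or nullable also add FOLLOW(N). Iterate to a fixed point.

C is the start symbol, so $ ∈ FOLLOW(C).
In E → C C T: C is followed by C T, add FIRST(C T) \ {ε} = { 'd' }
In E → C C T: C is followed by T, add FIRST(T) \ {ε} = { 'd' }

Taking the union: FOLLOW(C) = { $, 'd' }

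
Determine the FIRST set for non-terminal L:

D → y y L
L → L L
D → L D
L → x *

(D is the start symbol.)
{ 'x' }

To compute FIRST(L), examine every production with L on the left-hand side, reading each right-hand side left to right until a non-nullable symbol is reached.

From L → L L:
  - L is the symbol being defined: contributes nothing new
    L is not nullable, so stop
From L → x *:
  - x is a terminal: add 'x' and stop

Collecting: FIRST(L) = { 'x' }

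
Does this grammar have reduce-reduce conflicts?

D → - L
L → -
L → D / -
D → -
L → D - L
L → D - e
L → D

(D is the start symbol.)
Yes — I3: [D → - .] vs [L → - .]

A reduce-reduce conflict occurs when an LR(0) state has two complete items [A → α .] and [B → β .] — both call for a reduction, and with no lookahead the parser cannot choose between them.

Augment with D' → D and build the canonical LR(0) collection (I0 = CLOSURE({[D' → . D]}), then GOTO on every symbol after a dot until no new states appear). It has 11 states:
  I0: { [D → . - L], [D → . -], [D' → . D] }  — shift
  I1: { [D → - . L], [D → - .], [D → . - L], [D → . -], [L → . -], [L → . D - L], [L → . D - e], [L → . D / -], [L → . D] }  — shift, reduce
  I2: { [D' → D .] }  — accept
  I3: { [D → - . L], [D → - .], [D → . - L], [D → . -], [L → - .], [L → . -], [L → . D - L], [L → . D - e], [L → . D / -], [L → . D] }  — shift, 2 reduces
  I4: { [L → D . - L], [L → D . - e], [L → D . / -], [L → D .] }  — shift, reduce
  I5: { [D → - L .] }  — reduce
  I6: { [D → . - L], [D → . -], [L → . -], [L → . D - L], [L → . D - e], [L → . D / -], [L → . D], [L → D - . L], [L → D - . e] }  — shift
  I7: { [L → D / . -] }  — shift
  I8: { [L → D / - .] }  — reduce
  I9: { [L → D - L .] }  — reduce
  I10: { [L → D - e .] }  — reduce

I3 contains complete items [D → - .], [L → - .] — reduce-reduce conflict.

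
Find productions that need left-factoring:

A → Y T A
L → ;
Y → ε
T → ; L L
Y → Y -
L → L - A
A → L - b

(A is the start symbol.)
No, left-factoring is not needed

Left-factoring is needed when two productions for the same non-terminal
share a common prefix on the right-hand side.

Productions for A:
  A → Y T A
  A → L - b
Productions for L:
  L → ;
  L → L - A
Productions for Y:
  Y → ε
  Y → Y -

No common prefixes found.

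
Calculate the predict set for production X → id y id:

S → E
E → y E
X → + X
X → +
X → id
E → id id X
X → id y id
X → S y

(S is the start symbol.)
PREDICT(X → id y id) = (FIRST(RHS) \ {ε}) ∪ (FOLLOW(X) if ε ∈ FIRST(RHS), i.e. RHS ⇒* ε)
FIRST(id y id) = { 'id' }
ε ∉ FIRST(id y id), so FOLLOW(X) is not added.
PREDICT(X → id y id) = { 'id' }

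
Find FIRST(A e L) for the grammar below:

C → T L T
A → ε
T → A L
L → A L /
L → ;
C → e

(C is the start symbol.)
{ 'e' }

FIRST sets of the non-terminals involved (from the grammar, by fixed-point iteration):
  FIRST(A) = { ε }

To compute FIRST(A e L), process the symbols left to right:
Symbol A is a non-terminal. Add FIRST(A) \ {ε} = { }
A is nullable (ε ∈ FIRST(A)), continue to the next symbol.
Symbol e is a terminal. Add 'e' and stop.
FIRST(A e L) = { 'e' }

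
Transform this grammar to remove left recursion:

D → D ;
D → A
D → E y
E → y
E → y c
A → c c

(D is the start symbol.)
D → A D'
D → E y D'
D' → ; D'
D' → ε
E → y
E → y c
A → c c

D is directly left-recursive. The standard transformation for
  A → A α₁ | ... | A α_m | β₁ | ... | β_n
is
  A  → β₁ A' | ... | β_n A'
  A' → α₁ A' | ... | α_m A' | ε

D → A becomes D → A D'
D → E y becomes D → E y D'
D → D ; becomes D' → ; D'
Add D' → ε

Productions for other non-terminals are unchanged:
  E → y
  E → y c
  A → c c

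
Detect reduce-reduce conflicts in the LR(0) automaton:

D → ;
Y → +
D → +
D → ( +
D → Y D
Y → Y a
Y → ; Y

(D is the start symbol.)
A reduce-reduce conflict occurs when an LR(0) state has two complete items [A → α .] and [B → β .] — both call for a reduction, and with no lookahead the parser cannot choose between them.

Augment with D' → D and build the canonical LR(0) collection (I0 = CLOSURE({[D' → . D]}), then GOTO on every symbol after a dot until no new states appear). It has 12 states:
  I0: { [D → . ( +], [D → . +], [D → . ;], [D → . Y D], [D' → . D], [Y → . +], [Y → . ; Y], [Y → . Y a] }  — shift
  I1: { [D → ( . +] }  — shift
  I2: { [D → + .], [Y → + .] }  — 2 reduces
  I3: { [D → ; .], [Y → . +], [Y → . ; Y], [Y → . Y a], [Y → ; . Y] }  — shift, reduce
  I4: { [D' → D .] }  — accept
  I5: { [D → . ( +], [D → . +], [D → . ;], [D → . Y D], [D → Y . D], [Y → . +], [Y → . ; Y], [Y → . Y a], [Y → Y . a] }  — shift
  I6: { [D → Y D .] }  — reduce
  I7: { [Y → Y a .] }  — reduce
  I8: { [Y → + .] }  — reduce
  I9: { [Y → . +], [Y → . ; Y], [Y → . Y a], [Y → ; . Y] }  — shift
  I10: { [Y → ; Y .], [Y → Y . a] }  — shift, reduce
  I11: { [D → ( + .] }  — reduce

I2 contains complete items [D → + .], [Y → + .] — reduce-reduce conflict.

Answer: Yes — I2: [D → + .] vs [Y → + .]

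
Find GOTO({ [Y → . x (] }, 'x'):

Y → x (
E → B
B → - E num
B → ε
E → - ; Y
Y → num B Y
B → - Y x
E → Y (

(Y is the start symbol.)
GOTO(I, 'x') = CLOSURE({ [A → αX.β] : [A → α.Xβ] ∈ I, X = 'x' })

Items with dot before 'x', with the dot advanced:
  [Y → . x (] → [Y → x . (]
Closure adds nothing (no advanced item has the dot before a non-terminal).

GOTO = { [Y → x . (] }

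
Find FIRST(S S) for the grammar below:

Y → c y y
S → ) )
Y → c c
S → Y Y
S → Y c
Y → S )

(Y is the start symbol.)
FIRST sets of the non-terminals involved (from the grammar, by fixed-point iteration):
  FIRST(S) = { ')', 'c' }

To compute FIRST(S S), process the symbols left to right:
Symbol S is a non-terminal. Add FIRST(S) \ {ε} = { ')', 'c' }
S is not nullable (ε ∉ FIRST(S)), so stop here.
FIRST(S S) = { ')', 'c' }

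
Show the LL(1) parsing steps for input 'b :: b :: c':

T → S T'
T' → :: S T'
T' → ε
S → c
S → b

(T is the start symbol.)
Stack is shown with the top on the left.

Stack      Input          Action
--------------------------------
T $        b :: b :: c $  output T → S T'
S T' $     b :: b :: c $  output S → b
b T' $     b :: b :: c $  match 'b'
T' $       :: b :: c $    output T' → :: S T'
:: S T' $  :: b :: c $    match '::'
S T' $     b :: c $       output S → b
b T' $     b :: c $       match 'b'
T' $       :: c $         output T' → :: S T'
:: S T' $  :: c $         match '::'
S T' $     c $            output S → c
c T' $     c $            match 'c'
T' $       $              output T' → ε
$          $              accept

The string is accepted.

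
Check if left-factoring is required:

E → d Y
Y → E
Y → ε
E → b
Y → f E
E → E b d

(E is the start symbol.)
No, left-factoring is not needed

Left-factoring is needed when two productions for the same non-terminal
share a common prefix on the right-hand side.

Productions for E:
  E → d Y
  E → b
  E → E b d
Productions for Y:
  Y → E
  Y → ε
  Y → f E

No common prefixes found.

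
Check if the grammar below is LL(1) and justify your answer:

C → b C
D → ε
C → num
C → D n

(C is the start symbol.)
A grammar is LL(1) if for each non-terminal N with multiple productions, the predict sets of those productions are pairwise disjoint, where PREDICT(N → α) = (FIRST(α) \ {ε}) ∪ (FOLLOW(N) if α ⇒* ε).

Relevant sets:
  FIRST(D) = { ε }

For C:
  PREDICT(C → b C) = { 'b' }
  PREDICT(C → num) = { 'num' }
  PREDICT(C → D n) = { 'n' }
D has a single production, so nothing to check there.

All predict sets are disjoint. The grammar IS LL(1).

Answer: Yes, the grammar is LL(1).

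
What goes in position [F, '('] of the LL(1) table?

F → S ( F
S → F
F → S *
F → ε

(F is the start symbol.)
To find M[F, '('], we find productions for F where '(' is in the predict set (PREDICT(N → α) = (FIRST(α) \ {ε}) ∪ (FOLLOW(N) if α ⇒* ε)).

Relevant sets:
  FIRST(S) = { '(', '*', ε }
  FOLLOW(F) = { $, '(', '*' }

F → S ( F: PREDICT = { '(', '*' }
  '(' is in predict set, so this production goes in M[F, '(']
F → S *: PREDICT = { '(', '*' }
  '(' is in predict set, so this production goes in M[F, '(']
F → ε: PREDICT = { $, '(', '*' }
  '(' is in predict set, so this production goes in M[F, '(']

M[F, '('] = F → S ( F, F → S *, F → ε  (a multiply-defined cell — the grammar is not LL(1))

Answer: F → S ( F, F → S *, F → ε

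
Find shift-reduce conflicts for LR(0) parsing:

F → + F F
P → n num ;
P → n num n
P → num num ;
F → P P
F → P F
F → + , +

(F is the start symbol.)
Yes — I12: [F → P P .] vs [F → . + , +]

Augment with F' → F and build the canonical LR(0) collection (I0 = CLOSURE({[F' → . F]}), then GOTO on every symbol after a dot until no new states appear). It has 17 states:
  I0: { [F → . + , +], [F → . + F F], [F → . P F], [F → . P P], [F' → . F], [P → . n num ;], [P → . n num n], [P → . num num ;] }  — shift
  I1: { [F → + . , +], [F → + . F F], [F → . + , +], [F → . + F F], [F → . P F], [F → . P P], [P → . n num ;], [P → . n num n], [P → . num num ;] }  — shift
  I2: { [F' → F .] }  — accept
  I3: { [F → . + , +], [F → . + F F], [F → . P F], [F → . P P], [F → P . F], [F → P . P], [P → . n num ;], [P → . n num n], [P → . num num ;] }  — shift
  I4: { [P → n . num ;], [P → n . num n] }  — shift
  I5: { [P → num . num ;] }  — shift
  I6: { [P → num num . ;] }  — shift
  I7: { [P → num num ; .] }  — reduce
  I8: { [P → n num . ;], [P → n num . n] }  — shift
  I9: { [P → n num ; .] }  — reduce
  I10: { [P → n num n .] }  — reduce
  I11: { [F → P F .] }  — reduce
  I12: { [F → . + , +], [F → . + F F], [F → . P F], [F → . P P], [F → P . F], [F → P . P], [F → P P .], [P → . n num ;], [P → . n num n], [P → . num num ;] }  — shift, reduce
  I13: { [F → + , . +] }  — shift
  I14: { [F → + F . F], [F → . + , +], [F → . + F F], [F → . P F], [F → . P P], [P → . n num ;], [P → . n num n], [P → . num num ;] }  — shift
  I15: { [F → + F F .] }  — reduce
  I16: { [F → + , + .] }  — reduce

I12 contains reduce item [F → P P .] and shift items [F → . + , +], [F → . + F F], [P → . n num ;], [P → . n num n], [P → . num num ;] — shift-reduce conflict.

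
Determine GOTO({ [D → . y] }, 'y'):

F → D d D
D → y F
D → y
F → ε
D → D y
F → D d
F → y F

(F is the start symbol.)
GOTO(I, 'y') = CLOSURE({ [A → αX.β] : [A → α.Xβ] ∈ I, X = 'y' })

Items with dot before 'y', with the dot advanced:
  [D → . y] → [D → y .]
Closure adds nothing (no advanced item has the dot before a non-terminal).

GOTO = { [D → y .] }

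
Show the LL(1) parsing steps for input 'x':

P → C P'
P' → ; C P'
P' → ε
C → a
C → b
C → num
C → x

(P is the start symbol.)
Stack is shown with the top on the left.

Stack   Input  Action
---------------------
P $     x $    output P → C P'
C P' $  x $    output C → x
x P' $  x $    match 'x'
P' $    $      output P' → ε
$       $      accept

The string is accepted.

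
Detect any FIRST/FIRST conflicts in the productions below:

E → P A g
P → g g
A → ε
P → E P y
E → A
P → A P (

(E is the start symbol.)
Yes. P → g g / P → E P y on { 'g' }; P → g g / P → A P '(' on { 'g' }; P → E P y / P → A P '(' on { 'g' }

FIRST sets of the non-terminals at (or reachable through a nullable prefix from) the front of some alternative:
  FIRST(P) = { 'g' }
  FIRST(A) = { ε }
  FIRST(E) = { 'g', ε }

Productions for E:
  E → P A g: FIRST = { 'g' }
  E → A: FIRST = { ε }
Productions for P:
  P → g g: FIRST = { 'g' }
  P → E P y: FIRST = { 'g' }
  P → A P (: FIRST = { 'g' }
A has only one production, so no FIRST/FIRST conflict is possible there.

Conflict for P: P → g g and P → E P y
  Overlap: { 'g' }
Conflict for P: P → g g and P → A P (
  Overlap: { 'g' }
Conflict for P: P → E P y and P → A P (
  Overlap: { 'g' }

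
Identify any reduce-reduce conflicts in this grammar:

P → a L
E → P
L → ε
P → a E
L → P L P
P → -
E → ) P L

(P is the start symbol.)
A reduce-reduce conflict occurs when an LR(0) state has two complete items [A → α .] and [B → β .] — both call for a reduction, and with no lookahead the parser cannot choose between them.

Augment with P' → P and build the canonical LR(0) collection (I0 = CLOSURE({[P' → . P]}), then GOTO on every symbol after a dot until no new states appear). It has 13 states:
  I0: { [P → . -], [P → . a E], [P → . a L], [P' → . P] }  — shift
  I1: { [P → - .] }  — reduce
  I2: { [P' → P .] }  — accept
  I3: { [E → . ) P L], [E → . P], [L → . P L P], [L → .], [P → . -], [P → . a E], [P → . a L], [P → a . E], [P → a . L] }  — shift, reduce
  I4: { [E → ) . P L], [P → . -], [P → . a E], [P → . a L] }  — shift
  I5: { [P → a E .] }  — reduce
  I6: { [P → a L .] }  — reduce
  I7: { [E → P .], [L → . P L P], [L → .], [L → P . L P], [P → . -], [P → . a E], [P → . a L] }  — shift, 2 reduces
  I8: { [L → P L . P], [P → . -], [P → . a E], [P → . a L] }  — shift
  I9: { [L → . P L P], [L → .], [L → P . L P], [P → . -], [P → . a E], [P → . a L] }  — shift, reduce
  I10: { [L → P L P .] }  — reduce
  I11: { [E → ) P . L], [L → . P L P], [L → .], [P → . -], [P → . a E], [P → . a L] }  — shift, reduce
  I12: { [E → ) P L .] }  — reduce

I7 contains complete items [E → P .], [L → .] — reduce-reduce conflict.

Answer: Yes — I7: [E → P .] vs [L → .]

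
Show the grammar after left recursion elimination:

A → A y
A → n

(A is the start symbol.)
A → n A'
A' → y A'
A' → ε

A is directly left-recursive. The standard transformation for
  A → A α₁ | ... | A α_m | β₁ | ... | β_n
is
  A  → β₁ A' | ... | β_n A'
  A' → α₁ A' | ... | α_m A' | ε

A → n becomes A → n A'
A → A y becomes A' → y A'
Add A' → ε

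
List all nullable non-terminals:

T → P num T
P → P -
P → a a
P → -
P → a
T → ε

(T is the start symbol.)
A non-terminal is nullable if it can derive ε (the empty string): either it has an ε-production, or it has a production whose right-hand side consists entirely of nullable non-terminals.

ε-productions: T → ε
So T is immediately nullable.
No further non-terminal can be added: every production for the remaining non-terminals contains a terminal or a non-nullable non-terminal.
Nullable = { 'T' }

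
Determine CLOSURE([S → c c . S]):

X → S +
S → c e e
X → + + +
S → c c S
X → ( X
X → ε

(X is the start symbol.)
To compute CLOSURE, for each item [A → α.Bβ] where B is a non-terminal, add [B → .γ] for all productions B → γ; repeat for the newly added items until nothing changes.

Start with: [S → c c . S]
  [S → c c . S] has the dot before S: add [S → . c e e], [S → . c c S]
No further items can be added.

CLOSURE = { [S → . c c S], [S → . c e e], [S → c c . S] }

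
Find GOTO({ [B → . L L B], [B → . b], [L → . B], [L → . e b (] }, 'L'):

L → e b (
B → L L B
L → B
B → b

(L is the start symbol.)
{ [B → . L L B], [B → . b], [B → L . L B], [L → . B], [L → . e b (] }

GOTO(I, 'L') = CLOSURE({ [A → αX.β] : [A → α.Xβ] ∈ I, X = 'L' })

Items with dot before 'L', with the dot advanced:
  [B → . L L B] → [B → L . L B]
Closure of the advanced items:
  [B → L . L B] has the dot before L: add [L → . e b (], [L → . B]
  [L → . B] has the dot before B: add [B → . L L B], [B → . b]

GOTO = { [B → . L L B], [B → . b], [B → L . L B], [L → . B], [L → . e b (] }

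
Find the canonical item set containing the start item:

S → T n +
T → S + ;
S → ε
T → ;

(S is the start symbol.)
{ [S → . T n +], [S → .], [S' → . S], [T → . ;], [T → . S + ;] }

First, augment the grammar with S' → S
I₀ = CLOSURE({ [S' → . S] }):
  [S' → . S] has the dot before S: add [S → . T n +], [S → .]
  [S → . T n +] has the dot before T: add [T → . S + ;], [T → . ;]
No further items can be added.

I₀ = { [S → . T n +], [S → .], [S' → . S], [T → . ;], [T → . S + ;] }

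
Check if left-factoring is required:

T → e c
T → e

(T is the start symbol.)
Yes, T has productions with common prefix 'e'

Left-factoring is needed when two productions for the same non-terminal
share a common prefix on the right-hand side.

Productions for T:
  T → e c
  T → e

Found common prefix 'e' in productions for T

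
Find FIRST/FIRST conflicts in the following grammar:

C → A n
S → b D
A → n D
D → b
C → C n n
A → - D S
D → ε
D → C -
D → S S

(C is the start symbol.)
Yes. C → A n / C → C n n on { '-', 'n' }; D → b / D → S S on { 'b' }

A FIRST/FIRST conflict occurs when two productions N → α and N → β for the same non-terminal have FIRST(α) ∩ FIRST(β) ≠ ∅ (with ε ∈ FIRST of a nullable right-hand side, so two nullable alternatives also conflict).

FIRST sets of the non-terminals at (or reachable through a nullable prefix from) the front of some alternative:
  FIRST(A) = { '-', 'n' }
  FIRST(C) = { '-', 'n' }
  FIRST(S) = { 'b' }

Productions for C:
  C → A n: FIRST = { '-', 'n' }
  C → C n n: FIRST = { '-', 'n' }
Productions for A:
  A → n D: FIRST = { 'n' }
  A → - D S: FIRST = { '-' }
Productions for D:
  D → b: FIRST = { 'b' }
  D → ε: FIRST = { ε }
  D → C -: FIRST = { '-', 'n' }
  D → S S: FIRST = { 'b' }
S has only one production, so no FIRST/FIRST conflict is possible there.

Conflict for C: C → A n and C → C n n
  Overlap: { '-', 'n' }
Conflict for D: D → b and D → S S
  Overlap: { 'b' }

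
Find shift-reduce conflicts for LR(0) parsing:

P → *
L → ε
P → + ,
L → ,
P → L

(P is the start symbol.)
A shift-reduce conflict occurs when an LR(0) state has both:
  - a complete (reduce) item [A → α .] (dot at the end), and
  - a shift item [B → β . c γ] (dot before a terminal).

Augment with P' → P and build the canonical LR(0) collection (I0 = CLOSURE({[P' → . P]}), then GOTO on every symbol after a dot until no new states appear). It has 7 states:
  I0: { [L → . ,], [L → .], [P → . *], [P → . + ,], [P → . L], [P' → . P] }  — shift, reduce
  I1: { [P → * .] }  — reduce
  I2: { [P → + . ,] }  — shift
  I3: { [L → , .] }  — reduce
  I4: { [P → L .] }  — reduce
  I5: { [P' → P .] }  — accept
  I6: { [P → + , .] }  — reduce

I0 contains reduce item [L → .] and shift items [L → . ,], [P → . *], [P → . + ,] — shift-reduce conflict.

Answer: Yes — I0: [L → .] vs [L → . ,]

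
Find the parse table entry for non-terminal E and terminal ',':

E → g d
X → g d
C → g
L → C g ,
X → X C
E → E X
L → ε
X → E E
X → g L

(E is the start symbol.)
To find M[E, ','], we find productions for E where ',' is in the predict set (PREDICT(N → α) = (FIRST(α) \ {ε}) ∪ (FOLLOW(N) if α ⇒* ε)).

Relevant sets:
  FIRST(E) = { 'g' }

E → g d: PREDICT = { 'g' }
E → E X: PREDICT = { 'g' }

M[E, ','] is empty (no production applies)

Answer: Empty (error entry)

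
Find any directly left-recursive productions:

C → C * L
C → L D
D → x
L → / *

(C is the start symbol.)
Direct left recursion occurs when N → N α for some non-terminal N (the right-hand side begins with the left-hand side itself).

C → C * L: LEFT RECURSIVE (starts with C)
C → L D: starts with L
D → x: starts with x
L → / *: starts with '/'

The grammar has direct left recursion on: C.

Answer: Yes, C is left-recursive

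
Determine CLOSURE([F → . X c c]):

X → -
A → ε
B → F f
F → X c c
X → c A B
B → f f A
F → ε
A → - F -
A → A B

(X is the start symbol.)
Start with: [F → . X c c]
  [F → . X c c] has the dot before X: add [X → . -], [X → . c A B]
No further items can be added.

CLOSURE = { [F → . X c c], [X → . -], [X → . c A B] }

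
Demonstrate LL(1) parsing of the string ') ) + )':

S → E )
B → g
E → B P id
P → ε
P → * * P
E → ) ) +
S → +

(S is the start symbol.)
Stack is shown with the top on the left.

Stack      Input      Action
----------------------------
S $        ) ) + ) $  output S → E )
E ) $      ) ) + ) $  output E → ) ) +
) ) + ) $  ) ) + ) $  match ')'
) + ) $    ) + ) $    match ')'
+ ) $      + ) $      match '+'
) $        ) $        match ')'
$          $          accept

The string is accepted.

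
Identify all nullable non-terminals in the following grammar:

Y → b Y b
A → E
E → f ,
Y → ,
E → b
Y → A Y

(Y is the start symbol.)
There are no ε-productions, so no non-terminal can derive ε.
No non-terminals are nullable.

Answer: None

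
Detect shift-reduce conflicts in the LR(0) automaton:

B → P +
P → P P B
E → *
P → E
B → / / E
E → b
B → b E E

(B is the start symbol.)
Yes — I6: [E → b .] vs [E → . *]

Augment with B' → B and build the canonical LR(0) collection (I0 = CLOSURE({[B' → . B]}), then GOTO on every symbol after a dot until no new states appear). It has 16 states:
  I0: { [B → . / / E], [B → . P +], [B → . b E E], [B' → . B], [E → . *], [E → . b], [P → . E], [P → . P P B] }  — shift
  I1: { [E → * .] }  — reduce
  I2: { [B → / . / E] }  — shift
  I3: { [B' → B .] }  — accept
  I4: { [P → E .] }  — reduce
  I5: { [B → P . +], [E → . *], [E → . b], [P → . E], [P → . P P B], [P → P . P B] }  — shift
  I6: { [B → b . E E], [E → . *], [E → . b], [E → b .] }  — shift, reduce
  I7: { [B → b E . E], [E → . *], [E → . b] }  — shift
  I8: { [E → b .] }  — reduce
  I9: { [B → b E E .] }  — reduce
  I10: { [B → P + .] }  — reduce
  I11: { [B → . / / E], [B → . P +], [B → . b E E], [E → . *], [E → . b], [P → . E], [P → . P P B], [P → P . P B], [P → P P . B] }  — shift
  I12: { [P → P P B .] }  — reduce
  I13: { [B → . / / E], [B → . P +], [B → . b E E], [B → P . +], [E → . *], [E → . b], [P → . E], [P → . P P B], [P → P . P B], [P → P P . B] }  — shift
  I14: { [B → / / . E], [E → . *], [E → . b] }  — shift
  I15: { [B → / / E .] }  — reduce

I6 contains reduce item [E → b .] and shift items [E → . *], [E → . b] — shift-reduce conflict.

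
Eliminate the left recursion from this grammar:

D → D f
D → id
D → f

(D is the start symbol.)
D is directly left-recursive. The standard transformation for
  A → A α₁ | ... | A α_m | β₁ | ... | β_n
is
  A  → β₁ A' | ... | β_n A'
  A' → α₁ A' | ... | α_m A' | ε

D → id becomes D → id D'
D → f becomes D → f D'
D → D f becomes D' → f D'
Add D' → ε

Resulting grammar:
D → id D'
D → f D'
D' → f D'
D' → ε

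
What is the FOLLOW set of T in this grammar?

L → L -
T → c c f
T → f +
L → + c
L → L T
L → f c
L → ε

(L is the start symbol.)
To compute FOLLOW(T), find every occurrence of T on a right-hand side N → α T β: add FIRST(β) \ {ε}, and if β is empty or nullable also add FOLLOW(N). Iterate to a fixed point.

In L → L T: T is at the end, add FOLLOW(L)

The FOLLOW sets referred to above (computed the same way, to a fixed point):
  FOLLOW(L) = { $, '-', 'c', 'f' }

Taking the union: FOLLOW(T) = { $, '-', 'c', 'f' }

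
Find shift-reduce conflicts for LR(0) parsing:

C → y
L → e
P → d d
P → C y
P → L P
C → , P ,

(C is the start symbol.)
A shift-reduce conflict occurs when an LR(0) state has both:
  - a complete (reduce) item [A → α .] (dot at the end), and
  - a shift item [B → β . c γ] (dot before a terminal).

Augment with C' → C and build the canonical LR(0) collection (I0 = CLOSURE({[C' → . C]}), then GOTO on every symbol after a dot until no new states appear). It has 13 states:
  I0: { [C → . , P ,], [C → . y], [C' → . C] }  — shift
  I1: { [C → , . P ,], [C → . , P ,], [C → . y], [L → . e], [P → . C y], [P → . L P], [P → . d d] }  — shift
  I2: { [C' → C .] }  — accept
  I3: { [C → y .] }  — reduce
  I4: { [P → C . y] }  — shift
  I5: { [C → . , P ,], [C → . y], [L → . e], [P → . C y], [P → . L P], [P → . d d], [P → L . P] }  — shift
  I6: { [C → , P . ,] }  — shift
  I7: { [P → d . d] }  — shift
  I8: { [L → e .] }  — reduce
  I9: { [P → d d .] }  — reduce
  I10: { [C → , P , .] }  — reduce
  I11: { [P → L P .] }  — reduce
  I12: { [P → C y .] }  — reduce

No state contains both a complete item and a shift item.

Answer: No shift-reduce conflicts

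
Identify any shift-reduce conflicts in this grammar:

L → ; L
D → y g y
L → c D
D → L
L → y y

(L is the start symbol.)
A shift-reduce conflict occurs when an LR(0) state has both:
  - a complete (reduce) item [A → α .] (dot at the end), and
  - a shift item [B → β . c γ] (dot before a terminal).

Augment with L' → L and build the canonical LR(0) collection (I0 = CLOSURE({[L' → . L]}), then GOTO on every symbol after a dot until no new states appear). It has 12 states:
  I0: { [L → . ; L], [L → . c D], [L → . y y], [L' → . L] }  — shift
  I1: { [L → . ; L], [L → . c D], [L → . y y], [L → ; . L] }  — shift
  I2: { [L' → L .] }  — accept
  I3: { [D → . L], [D → . y g y], [L → . ; L], [L → . c D], [L → . y y], [L → c . D] }  — shift
  I4: { [L → y . y] }  — shift
  I5: { [L → y y .] }  — reduce
  I6: { [L → c D .] }  — reduce
  I7: { [D → L .] }  — reduce
  I8: { [D → y . g y], [L → y . y] }  — shift
  I9: { [D → y g . y] }  — shift
  I10: { [D → y g y .] }  — reduce
  I11: { [L → ; L .] }  — reduce

No state contains both a complete item and a shift item.

Answer: No shift-reduce conflicts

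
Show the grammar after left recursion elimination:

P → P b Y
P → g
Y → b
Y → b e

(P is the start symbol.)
P is directly left-recursive. The standard transformation for
  A → A α₁ | ... | A α_m | β₁ | ... | β_n
is
  A  → β₁ A' | ... | β_n A'
  A' → α₁ A' | ... | α_m A' | ε

P → g becomes P → g P'
P → P b Y becomes P' → b Y P'
Add P' → ε

Productions for other non-terminals are unchanged:
  Y → b
  Y → b e

Resulting grammar:
P → g P'
P' → b Y P'
P' → ε
Y → b
Y → b e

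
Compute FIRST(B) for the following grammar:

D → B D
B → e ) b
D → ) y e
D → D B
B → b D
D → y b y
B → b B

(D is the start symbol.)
From B → e ) b:
  - e is a terminal: add 'e' and stop
From B → b D:
  - b is a terminal: add 'b' and stop
From B → b B:
  - b is a terminal: add 'b' and stop

Collecting: FIRST(B) = { 'b', 'e' }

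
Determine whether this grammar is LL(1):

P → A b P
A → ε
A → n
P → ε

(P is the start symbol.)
A grammar is LL(1) if for each non-terminal N with multiple productions, the predict sets of those productions are pairwise disjoint, where PREDICT(N → α) = (FIRST(α) \ {ε}) ∪ (FOLLOW(N) if α ⇒* ε).

Relevant sets:
  FIRST(A) = { 'n', ε }
  FOLLOW(P) = { $ }
  FOLLOW(A) = { 'b' }

For P:
  PREDICT(P → A b P) = { 'b', 'n' }
  PREDICT(P → ε) = { $ }
For A:
  PREDICT(A → ε) = { 'b' }
  PREDICT(A → n) = { 'n' }

All predict sets are disjoint. The grammar IS LL(1).

Answer: Yes, the grammar is LL(1).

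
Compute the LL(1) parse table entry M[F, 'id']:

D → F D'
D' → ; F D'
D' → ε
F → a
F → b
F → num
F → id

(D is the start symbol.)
To find M[F, 'id'], we find productions for F where 'id' is in the predict set (PREDICT(N → α) = (FIRST(α) \ {ε}) ∪ (FOLLOW(N) if α ⇒* ε)).

F → a: PREDICT = { 'a' }
F → b: PREDICT = { 'b' }
F → num: PREDICT = { 'num' }
F → id: PREDICT = { 'id' }
  'id' is in predict set, so this production goes in M[F, 'id']

M[F, 'id'] = F → id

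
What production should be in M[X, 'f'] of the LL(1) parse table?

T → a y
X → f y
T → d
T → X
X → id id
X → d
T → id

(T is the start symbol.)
To find M[X, 'f'], we find productions for X where 'f' is in the predict set (PREDICT(N → α) = (FIRST(α) \ {ε}) ∪ (FOLLOW(N) if α ⇒* ε)).

X → f y: PREDICT = { 'f' }
  'f' is in predict set, so this production goes in M[X, 'f']
X → id id: PREDICT = { 'id' }
X → d: PREDICT = { 'd' }

M[X, 'f'] = X → f y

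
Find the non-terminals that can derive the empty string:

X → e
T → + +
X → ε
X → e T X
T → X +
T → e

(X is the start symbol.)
A non-terminal is nullable if it can derive ε (the empty string): either it has an ε-production, or it has a production whose right-hand side consists entirely of nullable non-terminals.

ε-productions: X → ε
So X is immediately nullable.
No further non-terminal can be added: every production for the remaining non-terminals contains a terminal or a non-nullable non-terminal.
Nullable = { 'X' }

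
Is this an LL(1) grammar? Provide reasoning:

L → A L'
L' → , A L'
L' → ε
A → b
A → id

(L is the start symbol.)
Yes, the grammar is LL(1).

A grammar is LL(1) if for each non-terminal N with multiple productions, the predict sets of those productions are pairwise disjoint, where PREDICT(N → α) = (FIRST(α) \ {ε}) ∪ (FOLLOW(N) if α ⇒* ε).

Relevant sets:
  FOLLOW(L') = { $ }

For L':
  PREDICT(L' → ',' A L') = { ',' }
  PREDICT(L' → ε) = { $ }
For A:
  PREDICT(A → b) = { 'b' }
  PREDICT(A → id) = { 'id' }
L has a single production, so nothing to check there.

All predict sets are disjoint. The grammar IS LL(1).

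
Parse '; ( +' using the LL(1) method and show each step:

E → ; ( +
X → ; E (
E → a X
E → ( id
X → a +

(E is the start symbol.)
LL(1) parsing maintains a stack (initially the start symbol over $) and the input. At each step: if the stack top is a terminal, match it against the current input token; if it is a non-terminal N, replace it with the RHS of M[N, lookahead] (the unique production whose predict set contains the lookahead).

Stack is shown with the top on the left.

Stack    Input    Action
------------------------
E $      ; ( + $  output E → ; ( +
; ( + $  ; ( + $  match ';'
( + $    ( + $    match '('
+ $      + $      match '+'
$        $        accept

The string is accepted.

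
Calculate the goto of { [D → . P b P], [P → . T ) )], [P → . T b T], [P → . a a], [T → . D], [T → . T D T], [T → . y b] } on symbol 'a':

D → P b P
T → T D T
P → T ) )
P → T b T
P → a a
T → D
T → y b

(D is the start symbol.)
GOTO(I, 'a') = CLOSURE({ [A → αX.β] : [A → α.Xβ] ∈ I, X = 'a' })

Items with dot before 'a', with the dot advanced:
  [P → . a a] → [P → a . a]
Closure adds nothing (no advanced item has the dot before a non-terminal).

GOTO = { [P → a . a] }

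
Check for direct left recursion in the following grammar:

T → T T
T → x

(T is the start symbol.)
Yes, T is left-recursive

Direct left recursion occurs when N → N α for some non-terminal N (the right-hand side begins with the left-hand side itself).

T → T T: LEFT RECURSIVE (starts with T)
T → x: starts with x

The grammar has direct left recursion on: T.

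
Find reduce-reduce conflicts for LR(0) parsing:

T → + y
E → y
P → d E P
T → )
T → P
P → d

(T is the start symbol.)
No reduce-reduce conflicts

A reduce-reduce conflict occurs when an LR(0) state has two complete items [A → α .] and [B → β .] — both call for a reduction, and with no lookahead the parser cannot choose between them.

Augment with T' → T and build the canonical LR(0) collection (I0 = CLOSURE({[T' → . T]}), then GOTO on every symbol after a dot until no new states appear). It has 10 states:
  I0: { [P → . d E P], [P → . d], [T → . )], [T → . + y], [T → . P], [T' → . T] }  — shift
  I1: { [T → ) .] }  — reduce
  I2: { [T → + . y] }  — shift
  I3: { [T → P .] }  — reduce
  I4: { [T' → T .] }  — accept
  I5: { [E → . y], [P → d . E P], [P → d .] }  — shift, reduce
  I6: { [P → . d E P], [P → . d], [P → d E . P] }  — shift
  I7: { [E → y .] }  — reduce
  I8: { [P → d E P .] }  — reduce
  I9: { [T → + y .] }  — reduce

No state contains more than one complete item.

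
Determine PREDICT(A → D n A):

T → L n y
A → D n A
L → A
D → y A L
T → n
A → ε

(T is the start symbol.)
{ 'y' }

PREDICT(A → D n A) = (FIRST(RHS) \ {ε}) ∪ (FOLLOW(A) if ε ∈ FIRST(RHS), i.e. RHS ⇒* ε)
FIRST(D) = { 'y' }
FIRST(D n A) = { 'y' }
ε ∉ FIRST(D n A), so FOLLOW(A) is not added.
PREDICT(A → D n A) = { 'y' }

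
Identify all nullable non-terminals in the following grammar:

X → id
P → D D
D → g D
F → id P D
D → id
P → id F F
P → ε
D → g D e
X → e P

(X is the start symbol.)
{ 'P' }

A non-terminal is nullable if it can derive ε (the empty string): either it has an ε-production, or it has a production whose right-hand side consists entirely of nullable non-terminals.

ε-productions: P → ε
So P is immediately nullable.
No further non-terminal can be added: every production for the remaining non-terminals contains a terminal or a non-nullable non-terminal.
Nullable = { 'P' }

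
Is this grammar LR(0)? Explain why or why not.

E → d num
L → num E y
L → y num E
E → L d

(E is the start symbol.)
Yes, the grammar is LR(0)

A grammar is LR(0) if no state in the canonical LR(0) collection has:
  - both a shift item (dot before a terminal) and a complete item (shift-reduce conflict), or
  - two or more complete items (reduce-reduce conflict; the accept item [E' → E .] counts as a complete item here).

Augment with E' → E and build the canonical LR(0) collection (I0 = CLOSURE({[E' → . E]}), then GOTO on every symbol after a dot until no new states appear). It has 12 states:
  I0: { [E → . L d], [E → . d num], [E' → . E], [L → . num E y], [L → . y num E] }  — shift
  I1: { [E' → E .] }  — accept
  I2: { [E → L . d] }  — shift
  I3: { [E → d . num] }  — shift
  I4: { [E → . L d], [E → . d num], [L → . num E y], [L → . y num E], [L → num . E y] }  — shift
  I5: { [L → y . num E] }  — shift
  I6: { [E → . L d], [E → . d num], [L → . num E y], [L → . y num E], [L → y num . E] }  — shift
  I7: { [L → y num E .] }  — reduce
  I8: { [L → num E . y] }  — shift
  I9: { [L → num E y .] }  — reduce
  I10: { [E → d num .] }  — reduce
  I11: { [E → L d .] }  — reduce

Every state is either a pure shift/goto state or contains exactly one complete item and nothing to shift — no conflicts. The grammar is LR(0).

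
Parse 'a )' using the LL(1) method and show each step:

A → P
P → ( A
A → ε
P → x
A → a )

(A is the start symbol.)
LL(1) parsing maintains a stack (initially the start symbol over $) and the input. At each step: if the stack top is a terminal, match it against the current input token; if it is a non-terminal N, replace it with the RHS of M[N, lookahead] (the unique production whose predict set contains the lookahead).

Stack is shown with the top on the left.

Stack  Input  Action
--------------------
A $    a ) $  output A → a )
a ) $  a ) $  match 'a'
) $    ) $    match ')'
$      $      accept

The string is accepted.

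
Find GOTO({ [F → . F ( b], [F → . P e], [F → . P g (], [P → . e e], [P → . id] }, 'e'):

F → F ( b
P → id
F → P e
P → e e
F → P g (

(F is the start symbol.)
GOTO(I, 'e') = CLOSURE({ [A → αX.β] : [A → α.Xβ] ∈ I, X = 'e' })

Items with dot before 'e', with the dot advanced:
  [P → . e e] → [P → e . e]
Closure adds nothing (no advanced item has the dot before a non-terminal).

GOTO = { [P → e . e] }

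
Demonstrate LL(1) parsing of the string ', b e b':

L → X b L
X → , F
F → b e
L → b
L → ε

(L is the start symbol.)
Stack is shown with the top on the left.

Stack      Input      Action
----------------------------
L $        , b e b $  output L → X b L
X b L $    , b e b $  output X → , F
, F b L $  , b e b $  match ','
F b L $    b e b $    output F → b e
b e b L $  b e b $    match 'b'
e b L $    e b $      match 'e'
b L $      b $        match 'b'
L $        $          output L → ε
$          $          accept

The string is accepted.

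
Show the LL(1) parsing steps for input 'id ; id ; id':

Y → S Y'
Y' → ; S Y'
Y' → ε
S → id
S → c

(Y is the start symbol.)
LL(1) parsing maintains a stack (initially the start symbol over $) and the input. At each step: if the stack top is a terminal, match it against the current input token; if it is a non-terminal N, replace it with the RHS of M[N, lookahead] (the unique production whose predict set contains the lookahead).

Stack is shown with the top on the left.

Stack     Input           Action
--------------------------------
Y $       id ; id ; id $  output Y → S Y'
S Y' $    id ; id ; id $  output S → id
id Y' $   id ; id ; id $  match 'id'
Y' $      ; id ; id $     output Y' → ; S Y'
; S Y' $  ; id ; id $     match ';'
S Y' $    id ; id $       output S → id
id Y' $   id ; id $       match 'id'
Y' $      ; id $          output Y' → ; S Y'
; S Y' $  ; id $          match ';'
S Y' $    id $            output S → id
id Y' $   id $            match 'id'
Y' $      $               output Y' → ε
$         $               accept

The string is accepted.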